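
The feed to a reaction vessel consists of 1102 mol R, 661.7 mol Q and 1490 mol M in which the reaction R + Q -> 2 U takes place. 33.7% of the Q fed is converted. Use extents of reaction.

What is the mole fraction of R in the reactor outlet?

Q reacted = 0.337 × 661.7 = 223 mol; ν_Q = −1, so ξ = 223/1 = 223 mol.
Outlet amounts (n = n₀ + ν ξ):
  R: 1102 − 1(223) = 879
  Q: 661.7 − 1(223) = 438.7
  U: 0 + 2(223) = 446
  M: 1490 (inert)
Total out = 3254 mol; y_R = 879 / 3254 = 0.2702.

0.27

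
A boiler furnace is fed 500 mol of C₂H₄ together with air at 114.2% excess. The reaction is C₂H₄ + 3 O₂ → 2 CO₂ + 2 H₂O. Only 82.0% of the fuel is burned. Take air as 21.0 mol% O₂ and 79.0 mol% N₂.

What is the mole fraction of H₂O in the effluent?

Stoichiometric O₂ = 3 × 500 = 1500 mol; O₂ fed = 1500 × 2.142 = 3213 mol.
N₂ fed = 3213 × 79/21 = 12090 mol.
Fuel reacted = 0.82 × 500 → ξ = 410 mol.
Outlet (n = n₀ + ν ξ):
  C₂H₄: 500 − 1(410) = 90
  O₂: 3213 − 3(410) = 1983
  N₂: 12090 (inert)
  CO₂: 0 + 2(410) = 820
  H₂O: 0 + 2(410) = 820
Total out = 15800 mol; y_H₂O = 820 / 15800 = 0.0519.

0.0519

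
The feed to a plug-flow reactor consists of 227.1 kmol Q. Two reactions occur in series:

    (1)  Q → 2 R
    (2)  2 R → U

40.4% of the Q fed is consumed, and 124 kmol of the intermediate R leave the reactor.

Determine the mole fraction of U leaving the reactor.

0.103

Conversion of Q: Q consumed = 1ξ₁ = 0.404 × 227.1 → ξ₁ = 91.75 kmol.
R balance: n_R = 0 + 2ξ₁ − 2ξ₂ = 124 → ξ₂ = (2·91.75 − 124)/2 = 29.75 kmol.
Outlet amounts (n = n₀ + Σ ν·ξ):
  Q: 227.1 − 1(91.75) = 135.4
  R: 0 + 2(91.75) − 2(29.75) = 124
  U: 0 + 1(29.75) = 29.75
Total out = 289.1 kmol; y_U = 29.75 / 289.1 = 0.1029.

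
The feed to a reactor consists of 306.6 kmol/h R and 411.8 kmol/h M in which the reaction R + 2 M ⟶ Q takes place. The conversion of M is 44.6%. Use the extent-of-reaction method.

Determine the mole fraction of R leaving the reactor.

M reacted = 0.446 × 411.8 = 183.7 kmol/h; ν_M = −2, so ξ = 183.7/2 = 91.83 kmol/h.
Outlet amounts (n = n₀ + ν ξ):
  R: 306.6 − 1(91.83) = 214.8
  M: 411.8 − 2(91.83) = 228.1
  Q: 0 + 1(91.83) = 91.83
Total out = 534.7 kmol/h; y_R = 214.8 / 534.7 = 0.4016.

0.402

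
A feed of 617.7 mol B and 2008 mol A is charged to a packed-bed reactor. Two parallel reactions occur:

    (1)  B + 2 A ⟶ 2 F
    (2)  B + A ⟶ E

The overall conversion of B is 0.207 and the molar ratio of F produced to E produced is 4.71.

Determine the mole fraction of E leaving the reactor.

0.0153

Conversion of B: B consumed = 0.207 × 617.7 = 127.9 mol = 1ξ₁ + 1ξ₂.
Selectivity: 2ξ₁ / (1ξ₂) = 4.71 → ξ₁ = 2.355 ξ₂.
Substitute: (1·2.355 + 1) ξ₂ = 127.9 → ξ₂ = 38.11 mol, ξ₁ = 89.75 mol.
Outlet amounts (n = n₀ + Σ ν·ξ):
  B: 617.7 − 1(89.75) − 1(38.11) = 489.8
  A: 2008 − 2(89.75) − 1(38.11) = 1790
  F: 0 + 2(89.75) = 179.5
  E: 0 + 1(38.11) = 38.11
Total out = 2498 mol; y_E = 38.11 / 2498 = 0.01526.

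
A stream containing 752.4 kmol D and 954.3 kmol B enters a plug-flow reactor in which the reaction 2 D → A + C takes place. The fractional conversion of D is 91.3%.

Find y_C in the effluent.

D reacted = 0.913 × 752.4 = 686.9 kmol; ν_D = −2, so ξ = 686.9/2 = 343.5 kmol.
Outlet amounts (n = n₀ + ν ξ):
  D: 752.4 − 2(343.5) = 65.46
  A: 0 + 1(343.5) = 343.5
  C: 0 + 1(343.5) = 343.5
  B: 954.3 (inert)
Total out = 1707 kmol; y_C = 343.5 / 1707 = 0.2012.

0.201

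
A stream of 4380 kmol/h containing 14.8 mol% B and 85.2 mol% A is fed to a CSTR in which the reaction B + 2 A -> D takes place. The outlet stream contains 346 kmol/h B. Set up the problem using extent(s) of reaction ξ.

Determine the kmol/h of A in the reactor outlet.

3130 kmol/h

For B: n = n₀ − 1ξ → 346 = 648.2 − 1ξ, giving ξ = 302.2 kmol/h.
Outlet amounts (n = n₀ + ν ξ):
  B: 648.2 − 1(302.2) = 346
  A: 3732 − 2(302.2) = 3127
  D: 0 + 1(302.2) = 302.2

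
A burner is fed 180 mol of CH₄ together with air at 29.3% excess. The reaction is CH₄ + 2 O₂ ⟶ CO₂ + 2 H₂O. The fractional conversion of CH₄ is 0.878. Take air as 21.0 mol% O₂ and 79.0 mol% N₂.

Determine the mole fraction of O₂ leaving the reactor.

0.0623

Stoichiometric O₂ = 2 × 180 = 360 mol; O₂ fed = 360 × 1.293 = 465.5 mol.
N₂ fed = 465.5 × 79/21 = 1751 mol.
Fuel reacted = 0.878 × 180 → ξ = 158 mol.
Outlet (n = n₀ + ν ξ):
  CH₄: 180 − 1(158) = 21.96
  O₂: 465.5 − 2(158) = 149.4
  N₂: 1751 (inert)
  CO₂: 0 + 1(158) = 158
  H₂O: 0 + 2(158) = 316.1
Total out = 2397 mol; y_O₂ = 149.4 / 2397 = 0.06234.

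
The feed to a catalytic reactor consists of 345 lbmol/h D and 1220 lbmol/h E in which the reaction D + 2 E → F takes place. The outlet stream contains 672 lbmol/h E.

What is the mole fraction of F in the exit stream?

For E: n = n₀ − 2ξ → 672 = 1220 − 2ξ, giving ξ = 274 lbmol/h.
Outlet amounts (n = n₀ + ν ξ):
  D: 345 − 1(274) = 71
  E: 1220 − 2(274) = 672
  F: 0 + 1(274) = 274
Total out = 1017 lbmol/h; y_F = 274 / 1017 = 0.2694.

0.269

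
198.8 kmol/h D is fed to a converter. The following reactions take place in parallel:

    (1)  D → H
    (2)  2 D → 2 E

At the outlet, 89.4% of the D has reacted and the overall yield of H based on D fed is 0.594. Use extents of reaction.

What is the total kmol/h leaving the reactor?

Yield of H: 1ξ₁ / 198.8 = 0.594 → ξ₁ = 118.1 kmol/h.
Conversion of D: 1ξ₁ + 2ξ₂ = 0.894 × 198.8 = 177.7 → ξ₂ = 29.82 kmol/h.
Outlet amounts (n = n₀ + Σ ν·ξ):
  D: 198.8 − 1(118.1) − 2(29.82) = 21.07
  H: 0 + 1(118.1) = 118.1
  E: 0 + 2(29.82) = 59.64
Total out = 21.07 + 118.1 + 59.64 = 198.8 kmol/h.

199 kmol/h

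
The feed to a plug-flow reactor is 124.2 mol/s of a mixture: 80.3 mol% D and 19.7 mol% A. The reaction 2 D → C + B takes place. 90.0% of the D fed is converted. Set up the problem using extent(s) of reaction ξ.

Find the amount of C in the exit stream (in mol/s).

D reacted = 0.9 × 99.73 = 89.76 mol/s; ν_D = −2, so ξ = 89.76/2 = 44.88 mol/s.
Outlet amounts (n = n₀ + ν ξ):
  D: 99.73 − 2(44.88) = 9.973
  C: 0 + 1(44.88) = 44.88
  B: 0 + 1(44.88) = 44.88
  A: 24.47 (inert)

44.9 mol/s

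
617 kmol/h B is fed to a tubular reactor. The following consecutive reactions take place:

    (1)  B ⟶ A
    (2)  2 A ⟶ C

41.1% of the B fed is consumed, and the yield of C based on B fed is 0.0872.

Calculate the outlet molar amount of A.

146 kmol/h

Conversion of B: B consumed = 1ξ₁ = 0.411 × 617 → ξ₁ = 253.6 kmol/h.
Yield of C: 1ξ₂ / 617 = 0.0872 → ξ₂ = 53.8 kmol/h.
Outlet amounts (n = n₀ + Σ ν·ξ):
  B: 617 − 1(253.6) = 363.4
  A: 0 + 1(253.6) − 2(53.8) = 146
  C: 0 + 1(53.8) = 53.8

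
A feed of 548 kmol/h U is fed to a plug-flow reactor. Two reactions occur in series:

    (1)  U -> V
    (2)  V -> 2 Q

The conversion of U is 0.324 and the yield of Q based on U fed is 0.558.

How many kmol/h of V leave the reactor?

24.7 kmol/h

Conversion of U: U consumed = 1ξ₁ = 0.324 × 548 → ξ₁ = 177.6 kmol/h.
Yield of Q: 2ξ₂ / 548 = 0.558 → ξ₂ = 152.9 kmol/h.
Outlet amounts (n = n₀ + Σ ν·ξ):
  U: 548 − 1(177.6) = 370.4
  V: 0 + 1(177.6) − 1(152.9) = 24.66
  Q: 0 + 2(152.9) = 305.8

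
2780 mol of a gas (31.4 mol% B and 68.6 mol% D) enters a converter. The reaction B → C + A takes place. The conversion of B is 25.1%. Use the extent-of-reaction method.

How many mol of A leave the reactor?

B reacted = 0.251 × 872.9 = 219.1 mol; ν_B = −1, so ξ = 219.1/1 = 219.1 mol.
Outlet amounts (n = n₀ + ν ξ):
  B: 872.9 − 1(219.1) = 653.8
  C: 0 + 1(219.1) = 219.1
  A: 0 + 1(219.1) = 219.1
  D: 1907 (inert)

219 mol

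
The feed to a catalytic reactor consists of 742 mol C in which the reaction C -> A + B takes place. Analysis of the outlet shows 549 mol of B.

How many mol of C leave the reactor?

For B: n = n₀ + 1ξ → 549 = 0 + 1ξ, giving ξ = 549 mol.
Outlet amounts (n = n₀ + ν ξ):
  C: 742 − 1(549) = 193
  A: 0 + 1(549) = 549
  B: 0 + 1(549) = 549

193 mol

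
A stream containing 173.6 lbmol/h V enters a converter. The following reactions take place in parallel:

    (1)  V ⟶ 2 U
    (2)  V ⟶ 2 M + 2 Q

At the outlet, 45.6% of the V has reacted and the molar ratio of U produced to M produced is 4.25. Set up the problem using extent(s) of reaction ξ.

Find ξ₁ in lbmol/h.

Conversion of V: V consumed = 0.456 × 173.6 = 79.16 lbmol/h = 1ξ₁ + 1ξ₂.
Selectivity: 2ξ₁ / (2ξ₂) = 4.25 → ξ₁ = 4.25 ξ₂.
Substitute: (1·4.25 + 1) ξ₂ = 79.16 → ξ₂ = 15.08 lbmol/h, ξ₁ = 64.08 lbmol/h.
Outlet amounts (n = n₀ + Σ ν·ξ):
  V: 173.6 − 1(64.08) − 1(15.08) = 94.44
  U: 0 + 2(64.08) = 128.2
  M: 0 + 2(15.08) = 30.16
  Q: 0 + 2(15.08) = 30.16

ξ₁ = 64.1 lbmol/h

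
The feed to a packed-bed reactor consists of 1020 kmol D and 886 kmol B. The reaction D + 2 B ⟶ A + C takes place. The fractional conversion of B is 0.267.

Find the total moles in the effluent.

B reacted = 0.267 × 886 = 236.6 kmol; ν_B = −2, so ξ = 236.6/2 = 118.3 kmol.
Outlet amounts (n = n₀ + ν ξ):
  D: 1020 − 1(118.3) = 901.7
  B: 886 − 2(118.3) = 649.4
  A: 0 + 1(118.3) = 118.3
  C: 0 + 1(118.3) = 118.3
Total out = 901.7 + 649.4 + 118.3 + 118.3 = 1788 kmol.

1790 kmol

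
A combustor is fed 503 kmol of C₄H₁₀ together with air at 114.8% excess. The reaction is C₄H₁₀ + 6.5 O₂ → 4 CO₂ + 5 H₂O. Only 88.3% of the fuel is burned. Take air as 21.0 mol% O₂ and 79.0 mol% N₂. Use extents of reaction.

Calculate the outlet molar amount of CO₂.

1780 kmol

Stoichiometric O₂ = 6.5 × 503 = 3270 kmol; O₂ fed = 3270 × 2.148 = 7023 kmol.
N₂ fed = 7023 × 79/21 = 26420 kmol.
Fuel reacted = 0.883 × 503 → ξ = 444.1 kmol.
Outlet (n = n₀ + ν ξ):
  C₄H₁₀: 503 − 1(444.1) = 58.85
  O₂: 7023 − 6.5(444.1) = 4136
  N₂: 26420 (inert)
  CO₂: 0 + 4(444.1) = 1777
  H₂O: 0 + 5(444.1) = 2221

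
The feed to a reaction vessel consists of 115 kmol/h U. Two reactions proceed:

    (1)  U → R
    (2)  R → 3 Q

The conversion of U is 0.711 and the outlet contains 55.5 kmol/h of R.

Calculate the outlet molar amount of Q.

78.8 kmol/h

Conversion of U: U consumed = 1ξ₁ = 0.711 × 115 → ξ₁ = 81.77 kmol/h.
R balance: n_R = 0 + 1ξ₁ − 1ξ₂ = 55.5 → ξ₂ = (1·81.77 − 55.5)/1 = 26.27 kmol/h.
Outlet amounts (n = n₀ + Σ ν·ξ):
  U: 115 − 1(81.77) = 33.23
  R: 0 + 1(81.77) − 1(26.27) = 55.5
  Q: 0 + 3(26.27) = 78.8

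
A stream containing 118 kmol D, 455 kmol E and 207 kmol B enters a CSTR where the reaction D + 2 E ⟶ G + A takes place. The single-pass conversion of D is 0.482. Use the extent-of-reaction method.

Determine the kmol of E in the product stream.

D reacted = 0.482 × 118 = 56.88 kmol; ν_D = −1, so ξ = 56.88/1 = 56.88 kmol.
Outlet amounts (n = n₀ + ν ξ):
  D: 118 − 1(56.88) = 61.12
  E: 455 − 2(56.88) = 341.2
  G: 0 + 1(56.88) = 56.88
  A: 0 + 1(56.88) = 56.88
  B: 207 (inert)

341 kmol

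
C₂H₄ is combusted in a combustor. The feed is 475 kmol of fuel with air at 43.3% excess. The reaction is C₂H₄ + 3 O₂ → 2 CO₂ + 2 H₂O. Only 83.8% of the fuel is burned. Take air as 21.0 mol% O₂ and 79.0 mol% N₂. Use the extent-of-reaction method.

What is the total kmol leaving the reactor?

10200 kmol

Stoichiometric O₂ = 3 × 475 = 1425 kmol; O₂ fed = 1425 × 1.433 = 2042 kmol.
N₂ fed = 2042 × 79/21 = 7682 kmol.
Fuel reacted = 0.838 × 475 → ξ = 398.1 kmol.
Outlet (n = n₀ + ν ξ):
  C₂H₄: 475 − 1(398.1) = 76.95
  O₂: 2042 − 3(398.1) = 847.9
  N₂: 7682 (inert)
  CO₂: 0 + 2(398.1) = 796.1
  H₂O: 0 + 2(398.1) = 796.1
Total out = 76.95 + 847.9 + 7682 + 796.1 + 796.1 = 10200 kmol.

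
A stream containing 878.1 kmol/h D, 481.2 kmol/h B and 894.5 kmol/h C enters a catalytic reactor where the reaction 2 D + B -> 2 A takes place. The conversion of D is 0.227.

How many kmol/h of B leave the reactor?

D reacted = 0.227 × 878.1 = 199.3 kmol/h; ν_D = −2, so ξ = 199.3/2 = 99.66 kmol/h.
Outlet amounts (n = n₀ + ν ξ):
  D: 878.1 − 2(99.66) = 678.8
  B: 481.2 − 1(99.66) = 381.5
  A: 0 + 2(99.66) = 199.3
  C: 894.5 (inert)

382 kmol/h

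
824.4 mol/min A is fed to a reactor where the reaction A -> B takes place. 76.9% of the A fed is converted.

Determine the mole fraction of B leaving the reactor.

0.769

A reacted = 0.769 × 824.4 = 634 mol/min; ν_A = −1, so ξ = 634/1 = 634 mol/min.
Outlet amounts (n = n₀ + ν ξ):
  A: 824.4 − 1(634) = 190.4
  B: 0 + 1(634) = 634
Total out = 824.4 mol/min; y_B = 634 / 824.4 = 0.769.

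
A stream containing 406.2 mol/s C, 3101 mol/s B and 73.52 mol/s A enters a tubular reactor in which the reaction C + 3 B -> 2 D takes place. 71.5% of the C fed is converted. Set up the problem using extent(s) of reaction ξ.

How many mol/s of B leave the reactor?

C reacted = 0.715 × 406.2 = 290.4 mol/s; ν_C = −1, so ξ = 290.4/1 = 290.4 mol/s.
Outlet amounts (n = n₀ + ν ξ):
  C: 406.2 − 1(290.4) = 115.8
  B: 3101 − 3(290.4) = 2230
  D: 0 + 2(290.4) = 580.9
  A: 73.52 (inert)

2230 mol/s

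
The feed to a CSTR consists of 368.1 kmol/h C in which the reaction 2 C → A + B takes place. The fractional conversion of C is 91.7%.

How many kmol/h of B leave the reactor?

C reacted = 0.917 × 368.1 = 337.5 kmol/h; ν_C = −2, so ξ = 337.5/2 = 168.8 kmol/h.
Outlet amounts (n = n₀ + ν ξ):
  C: 368.1 − 2(168.8) = 30.55
  A: 0 + 1(168.8) = 168.8
  B: 0 + 1(168.8) = 168.8

169 kmol/h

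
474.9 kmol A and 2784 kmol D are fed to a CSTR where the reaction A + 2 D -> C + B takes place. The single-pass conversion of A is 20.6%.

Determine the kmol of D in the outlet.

2590 kmol

A reacted = 0.206 × 474.9 = 97.83 kmol; ν_A = −1, so ξ = 97.83/1 = 97.83 kmol.
Outlet amounts (n = n₀ + ν ξ):
  A: 474.9 − 1(97.83) = 377.1
  D: 2784 − 2(97.83) = 2588
  C: 0 + 1(97.83) = 97.83
  B: 0 + 1(97.83) = 97.83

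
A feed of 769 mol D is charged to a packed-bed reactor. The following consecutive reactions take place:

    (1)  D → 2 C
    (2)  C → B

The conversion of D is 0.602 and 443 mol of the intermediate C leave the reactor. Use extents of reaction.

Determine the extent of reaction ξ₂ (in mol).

Conversion of D: D consumed = 1ξ₁ = 0.602 × 769 → ξ₁ = 462.9 mol.
C balance: n_C = 0 + 2ξ₁ − 1ξ₂ = 443 → ξ₂ = (2·462.9 − 443)/1 = 482.9 mol.
Outlet amounts (n = n₀ + Σ ν·ξ):
  D: 769 − 1(462.9) = 306.1
  C: 0 + 2(462.9) − 1(482.9) = 443
  B: 0 + 1(482.9) = 482.9

ξ₂ = 483 mol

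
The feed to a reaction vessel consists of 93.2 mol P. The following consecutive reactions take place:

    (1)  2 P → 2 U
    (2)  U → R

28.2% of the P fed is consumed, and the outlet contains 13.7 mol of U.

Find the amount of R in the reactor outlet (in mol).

Conversion of P: P consumed = 2ξ₁ = 0.282 × 93.2 → ξ₁ = 13.14 mol.
U balance: n_U = 0 + 2ξ₁ − 1ξ₂ = 13.7 → ξ₂ = (2·13.14 − 13.7)/1 = 12.58 mol.
Outlet amounts (n = n₀ + Σ ν·ξ):
  P: 93.2 − 2(13.14) = 66.92
  U: 0 + 2(13.14) − 1(12.58) = 13.7
  R: 0 + 1(12.58) = 12.58

12.6 mol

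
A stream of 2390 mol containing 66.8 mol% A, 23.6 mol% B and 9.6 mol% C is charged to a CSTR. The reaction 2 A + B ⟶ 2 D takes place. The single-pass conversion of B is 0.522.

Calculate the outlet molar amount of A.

1010 mol

B reacted = 0.522 × 564 = 294.4 mol; ν_B = −1, so ξ = 294.4/1 = 294.4 mol.
Outlet amounts (n = n₀ + ν ξ):
  A: 1597 − 2(294.4) = 1008
  B: 564 − 1(294.4) = 269.6
  D: 0 + 2(294.4) = 588.9
  C: 229.4 (inert)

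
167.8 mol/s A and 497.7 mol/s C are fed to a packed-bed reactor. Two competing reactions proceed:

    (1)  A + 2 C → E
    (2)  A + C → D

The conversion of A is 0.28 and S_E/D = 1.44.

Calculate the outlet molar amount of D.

Conversion of A: A consumed = 0.28 × 167.8 = 46.98 mol/s = 1ξ₁ + 1ξ₂.
Selectivity: 1ξ₁ / (1ξ₂) = 1.44 → ξ₁ = 1.44 ξ₂.
Substitute: (1·1.44 + 1) ξ₂ = 46.98 → ξ₂ = 19.26 mol/s, ξ₁ = 27.73 mol/s.
Outlet amounts (n = n₀ + Σ ν·ξ):
  A: 167.8 − 1(27.73) − 1(19.26) = 120.8
  C: 497.7 − 2(27.73) − 1(19.26) = 423
  E: 0 + 1(27.73) = 27.73
  D: 0 + 1(19.26) = 19.26

19.3 mol/s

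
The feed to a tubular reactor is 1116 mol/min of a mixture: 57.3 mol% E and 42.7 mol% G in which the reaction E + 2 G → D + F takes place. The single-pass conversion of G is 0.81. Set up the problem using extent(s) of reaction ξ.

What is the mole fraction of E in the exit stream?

0.484

G reacted = 0.81 × 476.5 = 386 mol/min; ν_G = −2, so ξ = 386/2 = 193 mol/min.
Outlet amounts (n = n₀ + ν ξ):
  E: 639.5 − 1(193) = 446.5
  G: 476.5 − 2(193) = 90.54
  D: 0 + 1(193) = 193
  F: 0 + 1(193) = 193
Total out = 923 mol/min; y_E = 446.5 / 923 = 0.4837.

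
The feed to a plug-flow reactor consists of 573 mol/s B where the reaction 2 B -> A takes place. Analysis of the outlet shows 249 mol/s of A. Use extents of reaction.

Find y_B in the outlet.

0.231

For A: n = n₀ + 1ξ → 249 = 0 + 1ξ, giving ξ = 249 mol/s.
Outlet amounts (n = n₀ + ν ξ):
  B: 573 − 2(249) = 75
  A: 0 + 1(249) = 249
Total out = 324 mol/s; y_B = 75 / 324 = 0.2315.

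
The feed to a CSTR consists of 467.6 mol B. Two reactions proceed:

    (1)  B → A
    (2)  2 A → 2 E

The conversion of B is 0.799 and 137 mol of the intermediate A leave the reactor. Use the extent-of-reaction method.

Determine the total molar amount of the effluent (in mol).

468 mol

Conversion of B: B consumed = 1ξ₁ = 0.799 × 467.6 → ξ₁ = 373.6 mol.
A balance: n_A = 0 + 1ξ₁ − 2ξ₂ = 137 → ξ₂ = (1·373.6 − 137)/2 = 118.3 mol.
Outlet amounts (n = n₀ + Σ ν·ξ):
  B: 467.6 − 1(373.6) = 93.99
  A: 0 + 1(373.6) − 2(118.3) = 137
  E: 0 + 2(118.3) = 236.6
Total out = 93.99 + 137 + 236.6 = 467.6 mol.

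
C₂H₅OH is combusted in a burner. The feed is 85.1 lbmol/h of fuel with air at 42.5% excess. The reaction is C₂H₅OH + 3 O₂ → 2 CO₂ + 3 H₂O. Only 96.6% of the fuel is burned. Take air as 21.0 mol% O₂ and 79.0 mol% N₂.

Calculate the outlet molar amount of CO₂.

164 lbmol/h

Stoichiometric O₂ = 3 × 85.1 = 255.3 lbmol/h; O₂ fed = 255.3 × 1.425 = 363.8 lbmol/h.
N₂ fed = 363.8 × 79/21 = 1369 lbmol/h.
Fuel reacted = 0.966 × 85.1 → ξ = 82.21 lbmol/h.
Outlet (n = n₀ + ν ξ):
  C₂H₅OH: 85.1 − 1(82.21) = 2.893
  O₂: 363.8 − 3(82.21) = 117.2
  N₂: 1369 (inert)
  CO₂: 0 + 2(82.21) = 164.4
  H₂O: 0 + 3(82.21) = 246.6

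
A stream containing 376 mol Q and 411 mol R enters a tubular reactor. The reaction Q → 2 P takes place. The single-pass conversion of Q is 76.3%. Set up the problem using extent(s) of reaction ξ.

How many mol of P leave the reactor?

574 mol

Q reacted = 0.763 × 376 = 286.9 mol; ν_Q = −1, so ξ = 286.9/1 = 286.9 mol.
Outlet amounts (n = n₀ + ν ξ):
  Q: 376 − 1(286.9) = 89.11
  P: 0 + 2(286.9) = 573.8
  R: 411 (inert)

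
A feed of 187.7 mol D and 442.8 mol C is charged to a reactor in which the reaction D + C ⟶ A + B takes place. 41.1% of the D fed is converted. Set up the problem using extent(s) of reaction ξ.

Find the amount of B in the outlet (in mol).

D reacted = 0.411 × 187.7 = 77.14 mol; ν_D = −1, so ξ = 77.14/1 = 77.14 mol.
Outlet amounts (n = n₀ + ν ξ):
  D: 187.7 − 1(77.14) = 110.6
  C: 442.8 − 1(77.14) = 365.7
  A: 0 + 1(77.14) = 77.14
  B: 0 + 1(77.14) = 77.14

77.1 mol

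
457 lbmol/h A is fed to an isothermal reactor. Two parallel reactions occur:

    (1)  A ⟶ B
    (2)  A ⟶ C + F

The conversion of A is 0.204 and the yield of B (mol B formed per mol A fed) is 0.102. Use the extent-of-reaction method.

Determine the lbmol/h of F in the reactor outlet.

46.6 lbmol/h

Yield of B: 1ξ₁ / 457 = 0.102 → ξ₁ = 46.61 lbmol/h.
Conversion of A: 1ξ₁ + 1ξ₂ = 0.204 × 457 = 93.23 → ξ₂ = 46.61 lbmol/h.
Outlet amounts (n = n₀ + Σ ν·ξ):
  A: 457 − 1(46.61) − 1(46.61) = 363.8
  B: 0 + 1(46.61) = 46.61
  C: 0 + 1(46.61) = 46.61
  F: 0 + 1(46.61) = 46.61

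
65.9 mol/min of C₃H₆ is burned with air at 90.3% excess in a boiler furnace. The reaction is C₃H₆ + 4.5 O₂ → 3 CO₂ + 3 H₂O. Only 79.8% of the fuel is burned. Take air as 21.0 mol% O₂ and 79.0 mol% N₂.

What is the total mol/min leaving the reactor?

Stoichiometric O₂ = 4.5 × 65.9 = 296.6 mol/min; O₂ fed = 296.6 × 1.903 = 564.3 mol/min.
N₂ fed = 564.3 × 79/21 = 2123 mol/min.
Fuel reacted = 0.798 × 65.9 → ξ = 52.59 mol/min.
Outlet (n = n₀ + ν ξ):
  C₃H₆: 65.9 − 1(52.59) = 13.31
  O₂: 564.3 − 4.5(52.59) = 327.7
  N₂: 2123 (inert)
  CO₂: 0 + 3(52.59) = 157.8
  H₂O: 0 + 3(52.59) = 157.8
Total out = 13.31 + 327.7 + 2123 + 157.8 + 157.8 = 2780 mol/min.

2780 mol/min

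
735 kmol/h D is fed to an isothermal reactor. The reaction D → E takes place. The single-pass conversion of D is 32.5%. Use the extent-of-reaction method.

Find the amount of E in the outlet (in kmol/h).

239 kmol/h

D reacted = 0.325 × 735 = 238.9 kmol/h; ν_D = −1, so ξ = 238.9/1 = 238.9 kmol/h.
Outlet amounts (n = n₀ + ν ξ):
  D: 735 − 1(238.9) = 496.1
  E: 0 + 1(238.9) = 238.9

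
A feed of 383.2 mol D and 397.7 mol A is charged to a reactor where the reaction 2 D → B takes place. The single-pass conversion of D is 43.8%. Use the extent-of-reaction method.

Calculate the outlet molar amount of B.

D reacted = 0.438 × 383.2 = 167.8 mol; ν_D = −2, so ξ = 167.8/2 = 83.92 mol.
Outlet amounts (n = n₀ + ν ξ):
  D: 383.2 − 2(83.92) = 215.4
  B: 0 + 1(83.92) = 83.92
  A: 397.7 (inert)

83.9 mol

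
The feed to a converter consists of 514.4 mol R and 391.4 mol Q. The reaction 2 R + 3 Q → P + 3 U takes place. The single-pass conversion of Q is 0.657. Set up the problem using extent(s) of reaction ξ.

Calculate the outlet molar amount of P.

Q reacted = 0.657 × 391.4 = 257.1 mol; ν_Q = −3, so ξ = 257.1/3 = 85.72 mol.
Outlet amounts (n = n₀ + ν ξ):
  R: 514.4 − 2(85.72) = 343
  Q: 391.4 − 3(85.72) = 134.3
  P: 0 + 1(85.72) = 85.72
  U: 0 + 3(85.72) = 257.1

85.7 mol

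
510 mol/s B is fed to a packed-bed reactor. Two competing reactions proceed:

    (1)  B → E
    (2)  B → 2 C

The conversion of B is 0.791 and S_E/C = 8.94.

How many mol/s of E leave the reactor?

382 mol/s

Conversion of B: B consumed = 0.791 × 510 = 403.4 mol/s = 1ξ₁ + 1ξ₂.
Selectivity: 1ξ₁ / (2ξ₂) = 8.94 → ξ₁ = 17.88 ξ₂.
Substitute: (1·17.88 + 1) ξ₂ = 403.4 → ξ₂ = 21.37 mol/s, ξ₁ = 382 mol/s.
Outlet amounts (n = n₀ + Σ ν·ξ):
  B: 510 − 1(382) − 1(21.37) = 106.6
  E: 0 + 1(382) = 382
  C: 0 + 2(21.37) = 42.73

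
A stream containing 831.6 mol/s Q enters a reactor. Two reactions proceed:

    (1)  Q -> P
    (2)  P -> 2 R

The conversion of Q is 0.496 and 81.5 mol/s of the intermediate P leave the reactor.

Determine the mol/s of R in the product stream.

Conversion of Q: Q consumed = 1ξ₁ = 0.496 × 831.6 → ξ₁ = 412.5 mol/s.
P balance: n_P = 0 + 1ξ₁ − 1ξ₂ = 81.5 → ξ₂ = (1·412.5 − 81.5)/1 = 331 mol/s.
Outlet amounts (n = n₀ + Σ ν·ξ):
  Q: 831.6 − 1(412.5) = 419.1
  P: 0 + 1(412.5) − 1(331) = 81.5
  R: 0 + 2(331) = 661.9

662 mol/s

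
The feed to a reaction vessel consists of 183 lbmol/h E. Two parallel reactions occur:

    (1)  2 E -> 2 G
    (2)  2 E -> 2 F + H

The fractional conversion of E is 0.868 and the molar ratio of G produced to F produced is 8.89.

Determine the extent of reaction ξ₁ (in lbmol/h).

ξ₁ = 71.4 lbmol/h

Conversion of E: E consumed = 0.868 × 183 = 158.8 lbmol/h = 2ξ₁ + 2ξ₂.
Selectivity: 2ξ₁ / (2ξ₂) = 8.89 → ξ₁ = 8.89 ξ₂.
Substitute: (2·8.89 + 2) ξ₂ = 158.8 → ξ₂ = 8.031 lbmol/h, ξ₁ = 71.39 lbmol/h.
Outlet amounts (n = n₀ + Σ ν·ξ):
  E: 183 − 2(71.39) − 2(8.031) = 24.16
  G: 0 + 2(71.39) = 142.8
  F: 0 + 2(8.031) = 16.06
  H: 0 + 1(8.031) = 8.031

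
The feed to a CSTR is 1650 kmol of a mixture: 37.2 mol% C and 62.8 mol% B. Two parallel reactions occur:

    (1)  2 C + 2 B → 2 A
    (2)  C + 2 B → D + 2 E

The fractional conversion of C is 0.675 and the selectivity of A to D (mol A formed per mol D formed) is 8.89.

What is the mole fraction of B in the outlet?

Conversion of C: C consumed = 0.675 × 613.8 = 414.3 kmol = 2ξ₁ + 1ξ₂.
Selectivity: 2ξ₁ / (1ξ₂) = 8.89 → ξ₁ = 4.445 ξ₂.
Substitute: (2·4.445 + 1) ξ₂ = 414.3 → ξ₂ = 41.89 kmol, ξ₁ = 186.2 kmol.
Outlet amounts (n = n₀ + Σ ν·ξ):
  C: 613.8 − 2(186.2) − 1(41.89) = 199.5
  B: 1036 − 2(186.2) − 2(41.89) = 580
  A: 0 + 2(186.2) = 372.4
  D: 0 + 1(41.89) = 41.89
  E: 0 + 2(41.89) = 83.78
Total out = 1278 kmol; y_B = 580 / 1278 = 0.454.

0.454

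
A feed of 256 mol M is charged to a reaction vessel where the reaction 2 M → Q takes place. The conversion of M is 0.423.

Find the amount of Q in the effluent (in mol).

54.1 mol

M reacted = 0.423 × 256 = 108.3 mol; ν_M = −2, so ξ = 108.3/2 = 54.14 mol.
Outlet amounts (n = n₀ + ν ξ):
  M: 256 − 2(54.14) = 147.7
  Q: 0 + 1(54.14) = 54.14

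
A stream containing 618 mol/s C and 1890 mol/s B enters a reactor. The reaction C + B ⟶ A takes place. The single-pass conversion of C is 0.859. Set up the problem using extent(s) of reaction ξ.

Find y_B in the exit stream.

C reacted = 0.859 × 618 = 530.9 mol/s; ν_C = −1, so ξ = 530.9/1 = 530.9 mol/s.
Outlet amounts (n = n₀ + ν ξ):
  C: 618 − 1(530.9) = 87.14
  B: 1890 − 1(530.9) = 1359
  A: 0 + 1(530.9) = 530.9
Total out = 1977 mol/s; y_B = 1359 / 1977 = 0.6874.

0.687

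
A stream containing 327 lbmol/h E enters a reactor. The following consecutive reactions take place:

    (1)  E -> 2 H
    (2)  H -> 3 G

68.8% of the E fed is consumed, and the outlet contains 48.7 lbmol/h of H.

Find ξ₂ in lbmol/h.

Conversion of E: E consumed = 1ξ₁ = 0.688 × 327 → ξ₁ = 225 lbmol/h.
H balance: n_H = 0 + 2ξ₁ − 1ξ₂ = 48.7 → ξ₂ = (2·225 − 48.7)/1 = 401.3 lbmol/h.
Outlet amounts (n = n₀ + Σ ν·ξ):
  E: 327 − 1(225) = 102
  H: 0 + 2(225) − 1(401.3) = 48.7
  G: 0 + 3(401.3) = 1204

ξ₂ = 401 lbmol/h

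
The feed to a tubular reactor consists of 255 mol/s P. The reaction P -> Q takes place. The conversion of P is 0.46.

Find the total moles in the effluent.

P reacted = 0.46 × 255 = 117.3 mol/s; ν_P = −1, so ξ = 117.3/1 = 117.3 mol/s.
Outlet amounts (n = n₀ + ν ξ):
  P: 255 − 1(117.3) = 137.7
  Q: 0 + 1(117.3) = 117.3
Total out = 137.7 + 117.3 = 255 mol/s.

255 mol/s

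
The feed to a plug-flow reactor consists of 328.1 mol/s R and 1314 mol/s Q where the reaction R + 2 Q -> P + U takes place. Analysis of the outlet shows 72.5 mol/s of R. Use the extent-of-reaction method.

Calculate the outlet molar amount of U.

For R: n = n₀ − 1ξ → 72.5 = 328.1 − 1ξ, giving ξ = 255.6 mol/s.
Outlet amounts (n = n₀ + ν ξ):
  R: 328.1 − 1(255.6) = 72.5
  Q: 1314 − 2(255.6) = 802.8
  P: 0 + 1(255.6) = 255.6
  U: 0 + 1(255.6) = 255.6

256 mol/s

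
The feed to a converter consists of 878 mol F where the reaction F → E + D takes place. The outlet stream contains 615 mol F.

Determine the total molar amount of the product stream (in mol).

For F: n = n₀ − 1ξ → 615 = 878 − 1ξ, giving ξ = 263 mol.
Outlet amounts (n = n₀ + ν ξ):
  F: 878 − 1(263) = 615
  E: 0 + 1(263) = 263
  D: 0 + 1(263) = 263
Total out = 615 + 263 + 263 = 1141 mol.

1140 mol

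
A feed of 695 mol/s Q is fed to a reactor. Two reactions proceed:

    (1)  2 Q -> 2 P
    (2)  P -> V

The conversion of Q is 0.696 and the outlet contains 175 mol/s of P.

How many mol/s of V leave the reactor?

309 mol/s

Conversion of Q: Q consumed = 2ξ₁ = 0.696 × 695 → ξ₁ = 241.9 mol/s.
P balance: n_P = 0 + 2ξ₁ − 1ξ₂ = 175 → ξ₂ = (2·241.9 − 175)/1 = 308.7 mol/s.
Outlet amounts (n = n₀ + Σ ν·ξ):
  Q: 695 − 2(241.9) = 211.3
  P: 0 + 2(241.9) − 1(308.7) = 175
  V: 0 + 1(308.7) = 308.7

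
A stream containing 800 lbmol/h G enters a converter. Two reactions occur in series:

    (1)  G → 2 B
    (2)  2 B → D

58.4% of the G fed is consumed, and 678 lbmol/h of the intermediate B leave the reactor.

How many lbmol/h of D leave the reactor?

Conversion of G: G consumed = 1ξ₁ = 0.584 × 800 → ξ₁ = 467.2 lbmol/h.
B balance: n_B = 0 + 2ξ₁ − 2ξ₂ = 678 → ξ₂ = (2·467.2 − 678)/2 = 128.2 lbmol/h.
Outlet amounts (n = n₀ + Σ ν·ξ):
  G: 800 − 1(467.2) = 332.8
  B: 0 + 2(467.2) − 2(128.2) = 678
  D: 0 + 1(128.2) = 128.2

128 lbmol/h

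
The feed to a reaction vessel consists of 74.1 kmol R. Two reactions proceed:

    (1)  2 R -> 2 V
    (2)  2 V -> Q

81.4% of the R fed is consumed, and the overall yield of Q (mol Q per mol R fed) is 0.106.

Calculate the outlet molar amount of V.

44.6 kmol

Conversion of R: R consumed = 2ξ₁ = 0.814 × 74.1 → ξ₁ = 30.16 kmol.
Yield of Q: 1ξ₂ / 74.1 = 0.106 → ξ₂ = 7.855 kmol.
Outlet amounts (n = n₀ + Σ ν·ξ):
  R: 74.1 − 2(30.16) = 13.78
  V: 0 + 2(30.16) − 2(7.855) = 44.61
  Q: 0 + 1(7.855) = 7.855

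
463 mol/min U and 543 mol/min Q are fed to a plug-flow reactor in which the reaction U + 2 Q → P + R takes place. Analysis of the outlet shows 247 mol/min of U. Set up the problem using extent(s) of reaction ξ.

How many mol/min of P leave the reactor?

216 mol/min

For U: n = n₀ − 1ξ → 247 = 463 − 1ξ, giving ξ = 216 mol/min.
Outlet amounts (n = n₀ + ν ξ):
  U: 463 − 1(216) = 247
  Q: 543 − 2(216) = 111
  P: 0 + 1(216) = 216
  R: 0 + 1(216) = 216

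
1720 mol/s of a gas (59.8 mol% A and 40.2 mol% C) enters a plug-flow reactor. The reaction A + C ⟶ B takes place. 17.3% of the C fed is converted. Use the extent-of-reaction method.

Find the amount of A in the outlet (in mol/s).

909 mol/s

C reacted = 0.173 × 691.4 = 119.6 mol/s; ν_C = −1, so ξ = 119.6/1 = 119.6 mol/s.
Outlet amounts (n = n₀ + ν ξ):
  A: 1029 − 1(119.6) = 908.9
  C: 691.4 − 1(119.6) = 571.8
  B: 0 + 1(119.6) = 119.6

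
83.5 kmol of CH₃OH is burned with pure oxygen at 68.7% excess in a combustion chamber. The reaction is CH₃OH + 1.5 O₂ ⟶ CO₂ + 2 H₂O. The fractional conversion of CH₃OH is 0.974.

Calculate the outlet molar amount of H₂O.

Stoichiometric O₂ = 1.5 × 83.5 = 125.2 kmol; O₂ fed = 125.2 × 1.687 = 211.3 kmol.
Fuel reacted = 0.974 × 83.5 → ξ = 81.33 kmol.
Outlet (n = n₀ + ν ξ):
  CH₃OH: 83.5 − 1(81.33) = 2.171
  O₂: 211.3 − 1.5(81.33) = 89.3
  CO₂: 0 + 1(81.33) = 81.33
  H₂O: 0 + 2(81.33) = 162.7

163 kmol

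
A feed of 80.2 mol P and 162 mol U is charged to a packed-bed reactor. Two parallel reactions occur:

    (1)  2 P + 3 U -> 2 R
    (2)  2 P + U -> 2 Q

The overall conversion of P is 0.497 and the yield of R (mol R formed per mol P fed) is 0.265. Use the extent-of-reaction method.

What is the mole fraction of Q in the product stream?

0.0926

Yield of R: 2ξ₁ / 80.2 = 0.265 → ξ₁ = 10.63 mol.
Conversion of P: 2ξ₁ + 2ξ₂ = 0.497 × 80.2 = 39.86 → ξ₂ = 9.303 mol.
Outlet amounts (n = n₀ + Σ ν·ξ):
  P: 80.2 − 2(10.63) − 2(9.303) = 40.34
  U: 162 − 3(10.63) − 1(9.303) = 120.8
  R: 0 + 2(10.63) = 21.25
  Q: 0 + 2(9.303) = 18.61
Total out = 201 mol; y_Q = 18.61 / 201 = 0.09256.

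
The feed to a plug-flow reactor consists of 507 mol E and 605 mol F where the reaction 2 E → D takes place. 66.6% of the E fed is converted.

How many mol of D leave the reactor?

169 mol

E reacted = 0.666 × 507 = 337.7 mol; ν_E = −2, so ξ = 337.7/2 = 168.8 mol.
Outlet amounts (n = n₀ + ν ξ):
  E: 507 − 2(168.8) = 169.3
  D: 0 + 1(168.8) = 168.8
  F: 605 (inert)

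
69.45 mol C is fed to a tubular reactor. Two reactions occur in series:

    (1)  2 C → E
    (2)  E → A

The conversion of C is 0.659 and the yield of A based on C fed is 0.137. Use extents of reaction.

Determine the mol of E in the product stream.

Conversion of C: C consumed = 2ξ₁ = 0.659 × 69.45 → ξ₁ = 22.88 mol.
Yield of A: 1ξ₂ / 69.45 = 0.137 → ξ₂ = 9.515 mol.
Outlet amounts (n = n₀ + Σ ν·ξ):
  C: 69.45 − 2(22.88) = 23.68
  E: 0 + 1(22.88) − 1(9.515) = 13.37
  A: 0 + 1(9.515) = 9.515

13.4 mol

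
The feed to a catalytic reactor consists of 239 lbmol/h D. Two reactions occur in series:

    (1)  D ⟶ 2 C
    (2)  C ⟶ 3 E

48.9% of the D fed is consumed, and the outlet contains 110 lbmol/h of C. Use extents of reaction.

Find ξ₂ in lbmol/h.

Conversion of D: D consumed = 1ξ₁ = 0.489 × 239 → ξ₁ = 116.9 lbmol/h.
C balance: n_C = 0 + 2ξ₁ − 1ξ₂ = 110 → ξ₂ = (2·116.9 − 110)/1 = 123.7 lbmol/h.
Outlet amounts (n = n₀ + Σ ν·ξ):
  D: 239 − 1(116.9) = 122.1
  C: 0 + 2(116.9) − 1(123.7) = 110
  E: 0 + 3(123.7) = 371.2

ξ₂ = 124 lbmol/h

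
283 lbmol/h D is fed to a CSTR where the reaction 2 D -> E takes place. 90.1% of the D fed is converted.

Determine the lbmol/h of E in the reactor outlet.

127 lbmol/h

D reacted = 0.901 × 283 = 255 lbmol/h; ν_D = −2, so ξ = 255/2 = 127.5 lbmol/h.
Outlet amounts (n = n₀ + ν ξ):
  D: 283 − 2(127.5) = 28.02
  E: 0 + 1(127.5) = 127.5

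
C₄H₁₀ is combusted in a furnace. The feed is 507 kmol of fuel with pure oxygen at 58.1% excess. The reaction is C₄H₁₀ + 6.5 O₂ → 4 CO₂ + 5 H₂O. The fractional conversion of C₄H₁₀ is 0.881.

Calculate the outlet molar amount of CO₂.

Stoichiometric O₂ = 6.5 × 507 = 3296 kmol; O₂ fed = 3296 × 1.581 = 5210 kmol.
Fuel reacted = 0.881 × 507 → ξ = 446.7 kmol.
Outlet (n = n₀ + ν ξ):
  C₄H₁₀: 507 − 1(446.7) = 60.33
  O₂: 5210 − 6.5(446.7) = 2307
  CO₂: 0 + 4(446.7) = 1787
  H₂O: 0 + 5(446.7) = 2233

1790 kmol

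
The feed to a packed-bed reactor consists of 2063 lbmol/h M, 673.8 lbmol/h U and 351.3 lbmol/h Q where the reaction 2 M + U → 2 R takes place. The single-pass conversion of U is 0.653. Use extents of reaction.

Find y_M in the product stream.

0.447

U reacted = 0.653 × 673.8 = 440 lbmol/h; ν_U = −1, so ξ = 440/1 = 440 lbmol/h.
Outlet amounts (n = n₀ + ν ξ):
  M: 2063 − 2(440) = 1183
  U: 673.8 − 1(440) = 233.8
  R: 0 + 2(440) = 880
  Q: 351.3 (inert)
Total out = 2648 lbmol/h; y_M = 1183 / 2648 = 0.4467.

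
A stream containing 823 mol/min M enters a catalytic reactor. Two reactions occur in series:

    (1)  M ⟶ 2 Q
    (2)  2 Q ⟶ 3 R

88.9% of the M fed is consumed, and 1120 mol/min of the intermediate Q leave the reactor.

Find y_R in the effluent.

0.298

Conversion of M: M consumed = 1ξ₁ = 0.889 × 823 → ξ₁ = 731.6 mol/min.
Q balance: n_Q = 0 + 2ξ₁ − 2ξ₂ = 1120 → ξ₂ = (2·731.6 − 1120)/2 = 171.6 mol/min.
Outlet amounts (n = n₀ + Σ ν·ξ):
  M: 823 − 1(731.6) = 91.35
  Q: 0 + 2(731.6) − 2(171.6) = 1120
  R: 0 + 3(171.6) = 514.9
Total out = 1726 mol/min; y_R = 514.9 / 1726 = 0.2983.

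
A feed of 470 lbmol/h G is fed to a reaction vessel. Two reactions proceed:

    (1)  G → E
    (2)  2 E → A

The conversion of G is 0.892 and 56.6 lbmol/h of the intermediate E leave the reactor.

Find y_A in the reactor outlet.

0.628

Conversion of G: G consumed = 1ξ₁ = 0.892 × 470 → ξ₁ = 419.2 lbmol/h.
E balance: n_E = 0 + 1ξ₁ − 2ξ₂ = 56.6 → ξ₂ = (1·419.2 − 56.6)/2 = 181.3 lbmol/h.
Outlet amounts (n = n₀ + Σ ν·ξ):
  G: 470 − 1(419.2) = 50.76
  E: 0 + 1(419.2) − 2(181.3) = 56.6
  A: 0 + 1(181.3) = 181.3
Total out = 288.7 lbmol/h; y_A = 181.3 / 288.7 = 0.6281.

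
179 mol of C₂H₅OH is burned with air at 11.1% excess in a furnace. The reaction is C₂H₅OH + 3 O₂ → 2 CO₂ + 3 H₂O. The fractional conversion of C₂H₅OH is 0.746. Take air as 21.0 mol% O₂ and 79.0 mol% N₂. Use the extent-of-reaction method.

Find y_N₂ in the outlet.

Stoichiometric O₂ = 3 × 179 = 537 mol; O₂ fed = 537 × 1.111 = 596.6 mol.
N₂ fed = 596.6 × 79/21 = 2244 mol.
Fuel reacted = 0.746 × 179 → ξ = 133.5 mol.
Outlet (n = n₀ + ν ξ):
  C₂H₅OH: 179 − 1(133.5) = 45.47
  O₂: 596.6 − 3(133.5) = 196
  N₂: 2244 (inert)
  CO₂: 0 + 2(133.5) = 267.1
  H₂O: 0 + 3(133.5) = 400.6
Total out = 3154 mol; y_N₂ = 2244 / 3154 = 0.7117.

0.712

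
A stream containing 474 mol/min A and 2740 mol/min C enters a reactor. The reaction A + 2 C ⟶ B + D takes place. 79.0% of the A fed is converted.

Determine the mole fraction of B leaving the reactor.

A reacted = 0.79 × 474 = 374.5 mol/min; ν_A = −1, so ξ = 374.5/1 = 374.5 mol/min.
Outlet amounts (n = n₀ + ν ξ):
  A: 474 − 1(374.5) = 99.54
  C: 2740 − 2(374.5) = 1991
  B: 0 + 1(374.5) = 374.5
  D: 0 + 1(374.5) = 374.5
Total out = 2840 mol/min; y_B = 374.5 / 2840 = 0.1319.

0.132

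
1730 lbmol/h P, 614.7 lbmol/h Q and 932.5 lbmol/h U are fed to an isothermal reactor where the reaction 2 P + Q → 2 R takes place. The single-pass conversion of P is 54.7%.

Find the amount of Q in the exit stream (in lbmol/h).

P reacted = 0.547 × 1730 = 946.3 lbmol/h; ν_P = −2, so ξ = 946.3/2 = 473.2 lbmol/h.
Outlet amounts (n = n₀ + ν ξ):
  P: 1730 − 2(473.2) = 783.7
  Q: 614.7 − 1(473.2) = 141.5
  R: 0 + 2(473.2) = 946.3
  U: 932.5 (inert)

142 lbmol/h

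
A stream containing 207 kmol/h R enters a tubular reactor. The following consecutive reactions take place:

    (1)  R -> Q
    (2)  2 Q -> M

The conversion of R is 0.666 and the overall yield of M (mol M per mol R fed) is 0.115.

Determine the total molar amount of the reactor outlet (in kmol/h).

Conversion of R: R consumed = 1ξ₁ = 0.666 × 207 → ξ₁ = 137.9 kmol/h.
Yield of M: 1ξ₂ / 207 = 0.115 → ξ₂ = 23.8 kmol/h.
Outlet amounts (n = n₀ + Σ ν·ξ):
  R: 207 − 1(137.9) = 69.14
  Q: 0 + 1(137.9) − 2(23.8) = 90.25
  M: 0 + 1(23.8) = 23.8
Total out = 69.14 + 90.25 + 23.8 = 183.2 kmol/h.

183 kmol/h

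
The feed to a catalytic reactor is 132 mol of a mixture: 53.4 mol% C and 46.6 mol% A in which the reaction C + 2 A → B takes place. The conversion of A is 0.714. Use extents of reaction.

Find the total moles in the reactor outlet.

88.1 mol

A reacted = 0.714 × 61.51 = 43.92 mol; ν_A = −2, so ξ = 43.92/2 = 21.96 mol.
Outlet amounts (n = n₀ + ν ξ):
  C: 70.49 − 1(21.96) = 48.53
  A: 61.51 − 2(21.96) = 17.59
  B: 0 + 1(21.96) = 21.96
Total out = 48.53 + 17.59 + 21.96 = 88.08 mol.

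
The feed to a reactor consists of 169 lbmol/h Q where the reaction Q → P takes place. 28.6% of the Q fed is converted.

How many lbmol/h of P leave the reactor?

Q reacted = 0.286 × 169 = 48.33 lbmol/h; ν_Q = −1, so ξ = 48.33/1 = 48.33 lbmol/h.
Outlet amounts (n = n₀ + ν ξ):
  Q: 169 − 1(48.33) = 120.7
  P: 0 + 1(48.33) = 48.33

48.3 lbmol/h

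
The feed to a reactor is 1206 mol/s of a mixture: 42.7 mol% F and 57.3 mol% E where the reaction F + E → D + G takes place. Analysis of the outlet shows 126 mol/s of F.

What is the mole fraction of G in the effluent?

For F: n = n₀ − 1ξ → 126 = 515 − 1ξ, giving ξ = 389 mol/s.
Outlet amounts (n = n₀ + ν ξ):
  F: 515 − 1(389) = 126
  E: 691 − 1(389) = 302.1
  D: 0 + 1(389) = 389
  G: 0 + 1(389) = 389
Total out = 1206 mol/s; y_G = 389 / 1206 = 0.3225.

0.323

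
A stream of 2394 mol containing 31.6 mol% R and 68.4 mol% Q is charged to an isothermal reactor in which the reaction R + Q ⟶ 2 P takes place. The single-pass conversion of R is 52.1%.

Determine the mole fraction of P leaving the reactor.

0.329

R reacted = 0.521 × 756.5 = 394.1 mol; ν_R = −1, so ξ = 394.1/1 = 394.1 mol.
Outlet amounts (n = n₀ + ν ξ):
  R: 756.5 − 1(394.1) = 362.4
  Q: 1637 − 1(394.1) = 1243
  P: 0 + 2(394.1) = 788.3
Total out = 2394 mol; y_P = 788.3 / 2394 = 0.3293.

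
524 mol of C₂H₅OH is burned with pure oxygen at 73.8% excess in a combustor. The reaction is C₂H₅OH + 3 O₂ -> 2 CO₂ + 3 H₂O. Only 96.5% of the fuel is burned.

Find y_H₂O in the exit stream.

0.403

Stoichiometric O₂ = 3 × 524 = 1572 mol; O₂ fed = 1572 × 1.738 = 2732 mol.
Fuel reacted = 0.965 × 524 → ξ = 505.7 mol.
Outlet (n = n₀ + ν ξ):
  C₂H₅OH: 524 − 1(505.7) = 18.34
  O₂: 2732 − 3(505.7) = 1215
  CO₂: 0 + 2(505.7) = 1011
  H₂O: 0 + 3(505.7) = 1517
Total out = 3762 mol; y_H₂O = 1517 / 3762 = 0.4033.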